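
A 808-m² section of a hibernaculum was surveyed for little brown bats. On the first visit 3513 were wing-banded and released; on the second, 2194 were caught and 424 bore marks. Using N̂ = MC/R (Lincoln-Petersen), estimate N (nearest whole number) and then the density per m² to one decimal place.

N̂ = 3513·2194/424 = 7707522/424 ≈ 18178.1 → 18178
Density = N̂ / area = 18178 / 808 ≈ 22.50 → 22.5 per m²

density ≈ 22.5 little brown bats per m²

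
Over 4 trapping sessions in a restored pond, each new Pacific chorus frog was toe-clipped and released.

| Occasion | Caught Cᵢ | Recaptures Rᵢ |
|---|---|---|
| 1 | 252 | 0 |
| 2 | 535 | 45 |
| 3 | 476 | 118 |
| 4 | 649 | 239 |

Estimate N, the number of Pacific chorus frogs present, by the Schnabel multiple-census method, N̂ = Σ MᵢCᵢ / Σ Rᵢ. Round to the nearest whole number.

Marked at large before each occasion: Mᵢ = Σⱼ<ᵢ (Cⱼ − Rⱼ) → M1=0, M2=252, M3=742, M4=1100
Σ MᵢCᵢ = 0·252 + 252·535 + 742·476 + 1100·649 = 0 + 134820 + 353192 + 713900 = 1201912
Σ Rᵢ = 0 + 45 + 118 + 239 = 402
N̂ = 1201912 / 402 ≈ 2989.8 → 2990

N ≈ 2990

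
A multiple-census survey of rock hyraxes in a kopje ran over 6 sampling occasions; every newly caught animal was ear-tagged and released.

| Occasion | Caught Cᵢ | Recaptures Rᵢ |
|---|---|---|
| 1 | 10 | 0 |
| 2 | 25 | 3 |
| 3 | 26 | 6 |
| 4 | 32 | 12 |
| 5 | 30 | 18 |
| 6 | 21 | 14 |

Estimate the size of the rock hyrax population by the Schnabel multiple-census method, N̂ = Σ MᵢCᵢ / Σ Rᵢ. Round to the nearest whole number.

Marked at large before each occasion: Mᵢ = Σⱼ<ᵢ (Cⱼ − Rⱼ) → M1=0, M2=10, M3=32, M4=52, M5=72, M6=84
Σ MᵢCᵢ = 0·10 + 10·25 + 32·26 + 52·32 + 72·30 + 84·21 = 0 + 250 + 832 + 1664 + 2160 + 1764 = 6670
Σ Rᵢ = 0 + 3 + 6 + 12 + 18 + 14 = 53
N̂ = 6670 / 53 ≈ 125.8 → 126

N ≈ 126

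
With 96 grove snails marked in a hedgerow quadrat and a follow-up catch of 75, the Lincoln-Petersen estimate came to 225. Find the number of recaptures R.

R = 32

From N = M·C/R: R = M·C / N = 96·75 / 225 = 7200 / 225 = 32.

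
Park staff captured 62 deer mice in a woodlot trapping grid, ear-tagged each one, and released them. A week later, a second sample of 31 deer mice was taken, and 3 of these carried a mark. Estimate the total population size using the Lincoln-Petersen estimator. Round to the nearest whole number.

N ≈ 641

If marked individuals mix randomly, R/C ≈ M/N, giving N ≈ M·C/R.
N = (62 × 31) / 3 = 1922 / 3 ≈ 640.7 → 641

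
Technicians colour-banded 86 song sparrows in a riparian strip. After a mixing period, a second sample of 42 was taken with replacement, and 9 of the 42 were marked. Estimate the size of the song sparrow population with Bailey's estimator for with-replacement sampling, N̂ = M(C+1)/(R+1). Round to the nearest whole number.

N̂ = 86·(42+1)/(9+1) = 86·43/10 = 3698/10 ≈ 369.8 → 370

N ≈ 370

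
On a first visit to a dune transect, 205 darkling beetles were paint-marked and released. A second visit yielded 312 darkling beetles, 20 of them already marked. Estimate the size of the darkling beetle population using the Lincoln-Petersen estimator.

If marked individuals mix randomly, R/C ≈ M/N, giving N ≈ M·C/R.
N = (205 × 312) / 20 = 63960 / 20 = 3198

N = 3198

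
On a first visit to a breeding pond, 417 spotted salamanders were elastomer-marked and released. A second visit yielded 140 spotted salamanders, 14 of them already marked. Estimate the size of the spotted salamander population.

The marked fraction in the recapture sample should equal the marked fraction in the population: 14/140 = 417/N.
N = (417 × 140) / 14 = 58380 / 14 = 4170

N = 4170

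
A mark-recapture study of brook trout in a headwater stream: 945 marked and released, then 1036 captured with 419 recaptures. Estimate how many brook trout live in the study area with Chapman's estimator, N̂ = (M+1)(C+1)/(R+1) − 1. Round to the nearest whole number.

N̂ = (945+1)(1036+1)/(419+1) − 1 = 946·1037/420 − 1
= 981002/420 − 1 ≈ 2335.7 − 1 ≈ 2334.7 → 2335

N ≈ 2335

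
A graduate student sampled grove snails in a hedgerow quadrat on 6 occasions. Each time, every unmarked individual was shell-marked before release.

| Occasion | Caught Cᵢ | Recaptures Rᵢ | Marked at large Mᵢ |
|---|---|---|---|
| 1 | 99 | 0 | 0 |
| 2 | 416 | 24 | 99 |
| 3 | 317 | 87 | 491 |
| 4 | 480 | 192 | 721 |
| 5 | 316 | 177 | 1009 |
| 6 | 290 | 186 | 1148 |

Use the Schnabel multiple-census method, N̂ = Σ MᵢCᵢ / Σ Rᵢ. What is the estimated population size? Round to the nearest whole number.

N ≈ 1794

Σ MᵢCᵢ = 0·99 + 99·416 + 491·317 + 721·480 + 1009·316 + 1148·290 = 0 + 41184 + 155647 + 346080 + 318844 + 332920 = 1194675
Σ Rᵢ = 0 + 24 + 87 + 192 + 177 + 186 = 666
N̂ = 1194675 / 666 ≈ 1793.8 → 1794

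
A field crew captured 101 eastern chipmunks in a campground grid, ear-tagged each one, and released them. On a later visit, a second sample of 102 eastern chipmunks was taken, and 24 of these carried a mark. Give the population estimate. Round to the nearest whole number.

N = (101 × 102) / 24 = 10302 / 24 ≈ 429.2 → 429

N ≈ 429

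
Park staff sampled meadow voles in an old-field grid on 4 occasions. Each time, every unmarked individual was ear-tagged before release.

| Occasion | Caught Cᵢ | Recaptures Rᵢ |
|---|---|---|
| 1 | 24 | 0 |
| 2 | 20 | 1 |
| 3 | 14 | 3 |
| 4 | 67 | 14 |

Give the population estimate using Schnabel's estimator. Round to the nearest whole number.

Marked at large before each occasion: Mᵢ = Σⱼ<ᵢ (Cⱼ − Rⱼ) → M1=0, M2=24, M3=43, M4=54
Σ MᵢCᵢ = 0·24 + 24·20 + 43·14 + 54·67 = 0 + 480 + 602 + 3618 = 4700
Σ Rᵢ = 0 + 1 + 3 + 14 = 18
N̂ = 4700 / 18 ≈ 261.1 → 261

N ≈ 261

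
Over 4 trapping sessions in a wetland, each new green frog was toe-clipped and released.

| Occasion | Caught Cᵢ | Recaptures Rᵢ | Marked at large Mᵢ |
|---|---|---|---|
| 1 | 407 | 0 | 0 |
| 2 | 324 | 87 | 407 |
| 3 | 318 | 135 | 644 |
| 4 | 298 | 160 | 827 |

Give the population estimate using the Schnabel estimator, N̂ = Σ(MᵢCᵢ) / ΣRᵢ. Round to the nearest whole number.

N ≈ 1526

Σ MᵢCᵢ = 0·407 + 407·324 + 644·318 + 827·298 = 0 + 131868 + 204792 + 246446 = 583106
Σ Rᵢ = 0 + 87 + 135 + 160 = 382
N̂ = 583106 / 382 ≈ 1526.46 → 1526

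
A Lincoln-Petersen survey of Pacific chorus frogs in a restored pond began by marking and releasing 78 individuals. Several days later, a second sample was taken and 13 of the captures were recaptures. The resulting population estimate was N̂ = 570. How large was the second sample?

From N = M·C/R: C = N·R / M = 570·13 / 78 = 7410 / 78 = 95.

C = 95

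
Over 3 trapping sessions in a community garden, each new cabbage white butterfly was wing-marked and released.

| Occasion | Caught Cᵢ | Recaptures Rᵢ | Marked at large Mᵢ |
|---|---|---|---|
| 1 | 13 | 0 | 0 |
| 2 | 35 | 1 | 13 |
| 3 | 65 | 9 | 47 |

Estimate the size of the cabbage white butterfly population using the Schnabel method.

N = 351

Σ MᵢCᵢ = 0·13 + 13·35 + 47·65 = 0 + 455 + 3055 = 3510
Σ Rᵢ = 0 + 1 + 9 = 10
N̂ = 3510 / 10 = 351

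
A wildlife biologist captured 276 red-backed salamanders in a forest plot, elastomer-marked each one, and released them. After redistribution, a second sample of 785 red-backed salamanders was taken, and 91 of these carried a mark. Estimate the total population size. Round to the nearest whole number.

N = (276 × 785) / 91 = 216660 / 91 ≈ 2380.9 → 2381

N ≈ 2381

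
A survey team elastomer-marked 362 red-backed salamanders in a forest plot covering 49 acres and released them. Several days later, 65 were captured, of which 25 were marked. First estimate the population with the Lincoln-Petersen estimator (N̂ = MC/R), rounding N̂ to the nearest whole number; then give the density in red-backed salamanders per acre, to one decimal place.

N̂ = 362·65/25 = 23530/25 ≈ 941.2 → 941
Density = N̂ / area = 941 / 49 ≈ 19.20 → 19.2 per acre

density ≈ 19.2 red-backed salamanders per acre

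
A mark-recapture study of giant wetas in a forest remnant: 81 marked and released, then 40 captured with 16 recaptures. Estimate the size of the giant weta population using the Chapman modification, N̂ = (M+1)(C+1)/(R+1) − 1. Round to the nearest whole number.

N̂ = (81+1)(40+1)/(16+1) − 1 = 82·41/17 − 1
= 3362/17 − 1 ≈ 197.8 − 1 ≈ 196.8 → 197

N ≈ 197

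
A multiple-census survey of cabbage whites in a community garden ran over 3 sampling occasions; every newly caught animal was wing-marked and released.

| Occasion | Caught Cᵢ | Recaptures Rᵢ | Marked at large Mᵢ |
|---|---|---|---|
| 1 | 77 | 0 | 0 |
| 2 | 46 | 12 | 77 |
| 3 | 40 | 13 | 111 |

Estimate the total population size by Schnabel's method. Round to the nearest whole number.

N ≈ 319

Σ MᵢCᵢ = 0·77 + 77·46 + 111·40 = 0 + 3542 + 4440 = 7982
Σ Rᵢ = 0 + 12 + 13 = 25
N̂ = 7982 / 25 ≈ 319.3 → 319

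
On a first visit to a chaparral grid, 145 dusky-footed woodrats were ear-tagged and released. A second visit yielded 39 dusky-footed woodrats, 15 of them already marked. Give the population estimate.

N = 377

Lincoln-Petersen assumes M/N = R/C, so N = M·C / R.
N = (145 × 39) / 15 = 5655 / 15 = 377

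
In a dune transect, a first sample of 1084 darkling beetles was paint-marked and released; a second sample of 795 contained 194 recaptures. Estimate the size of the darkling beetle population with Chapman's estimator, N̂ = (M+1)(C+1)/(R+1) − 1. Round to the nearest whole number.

N̂ = (1084+1)(795+1)/(194+1) − 1 = 1085·796/195 − 1
= 863660/195 − 1 ≈ 4429.0 − 1 ≈ 4428.0 → 4428

N ≈ 4428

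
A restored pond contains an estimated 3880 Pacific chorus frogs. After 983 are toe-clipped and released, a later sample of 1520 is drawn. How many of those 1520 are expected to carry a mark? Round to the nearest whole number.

expected recaptures ≈ 385

The marked fraction of the population is 983/3880, so in a sample of 1520 expect C·(M/N) marked.
E[R] = 983 × 1520 / 3880 = 1494160 / 3880 ≈ 385.1 → 385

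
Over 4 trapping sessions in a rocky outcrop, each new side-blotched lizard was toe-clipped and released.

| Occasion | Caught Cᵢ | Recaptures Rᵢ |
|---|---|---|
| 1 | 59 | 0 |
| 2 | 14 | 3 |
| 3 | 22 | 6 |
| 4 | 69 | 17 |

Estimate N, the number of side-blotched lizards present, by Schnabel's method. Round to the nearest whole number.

Marked at large before each occasion: Mᵢ = Σⱼ<ᵢ (Cⱼ − Rⱼ) → M1=0, M2=59, M3=70, M4=86
Σ MᵢCᵢ = 0·59 + 59·14 + 70·22 + 86·69 = 0 + 826 + 1540 + 5934 = 8300
Σ Rᵢ = 0 + 3 + 6 + 17 = 26
N̂ = 8300 / 26 ≈ 319.2 → 319

N ≈ 319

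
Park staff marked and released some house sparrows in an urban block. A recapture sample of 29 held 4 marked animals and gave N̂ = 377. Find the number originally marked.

M = 52

From N = M·C/R: M = N·R / C = 377·4 / 29 = 1508 / 29 = 52.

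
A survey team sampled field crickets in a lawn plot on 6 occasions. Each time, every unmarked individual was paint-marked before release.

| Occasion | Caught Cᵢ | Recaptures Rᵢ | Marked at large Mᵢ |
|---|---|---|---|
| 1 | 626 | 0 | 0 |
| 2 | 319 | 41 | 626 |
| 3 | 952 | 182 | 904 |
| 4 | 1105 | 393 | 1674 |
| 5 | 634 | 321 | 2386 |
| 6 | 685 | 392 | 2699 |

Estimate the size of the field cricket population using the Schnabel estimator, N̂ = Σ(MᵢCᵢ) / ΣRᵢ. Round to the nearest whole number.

N ≈ 4719

Σ MᵢCᵢ = 0·626 + 626·319 + 904·952 + 1674·1105 + 2386·634 + 2699·685 = 0 + 199694 + 860608 + 1849770 + 1512724 + 1848815 = 6271611
Σ Rᵢ = 0 + 41 + 182 + 393 + 321 + 392 = 1329
N̂ = 6271611 / 1329 ≈ 4719.0 → 4719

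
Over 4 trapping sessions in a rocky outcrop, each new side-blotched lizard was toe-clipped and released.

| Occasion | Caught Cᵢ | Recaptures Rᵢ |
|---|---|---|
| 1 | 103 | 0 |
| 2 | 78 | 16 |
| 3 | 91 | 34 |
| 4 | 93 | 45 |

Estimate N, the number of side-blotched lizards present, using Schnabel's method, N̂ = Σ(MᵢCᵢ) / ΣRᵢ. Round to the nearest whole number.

Marked at large before each occasion: Mᵢ = Σⱼ<ᵢ (Cⱼ − Rⱼ) → M1=0, M2=103, M3=165, M4=222
Σ MᵢCᵢ = 0·103 + 103·78 + 165·91 + 222·93 = 0 + 8034 + 15015 + 20646 = 43695
Σ Rᵢ = 0 + 16 + 34 + 45 = 95
N̂ = 43695 / 95 ≈ 459.9 → 460

N ≈ 460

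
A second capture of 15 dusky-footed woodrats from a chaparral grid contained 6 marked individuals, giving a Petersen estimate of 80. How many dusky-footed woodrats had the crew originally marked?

M = 32

From N = M·C/R: M = N·R / C = 80·6 / 15 = 480 / 15 = 32.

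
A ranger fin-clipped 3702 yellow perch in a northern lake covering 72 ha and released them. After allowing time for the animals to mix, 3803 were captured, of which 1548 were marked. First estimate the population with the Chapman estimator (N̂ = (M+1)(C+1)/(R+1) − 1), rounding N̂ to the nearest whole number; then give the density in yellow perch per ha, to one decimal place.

N̂ = 3703·3804/1549 − 1 = 14086212/1549 − 1 ≈ 9092.7 → 9093
Density = N̂ / area = 9093 / 72 ≈ 126.29 → 126.3 per ha

density ≈ 126.3 yellow perch per ha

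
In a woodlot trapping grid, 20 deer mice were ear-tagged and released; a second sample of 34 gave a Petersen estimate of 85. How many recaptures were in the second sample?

From N = M·C/R: R = M·C / N = 20·34 / 85 = 680 / 85 = 8.

R = 8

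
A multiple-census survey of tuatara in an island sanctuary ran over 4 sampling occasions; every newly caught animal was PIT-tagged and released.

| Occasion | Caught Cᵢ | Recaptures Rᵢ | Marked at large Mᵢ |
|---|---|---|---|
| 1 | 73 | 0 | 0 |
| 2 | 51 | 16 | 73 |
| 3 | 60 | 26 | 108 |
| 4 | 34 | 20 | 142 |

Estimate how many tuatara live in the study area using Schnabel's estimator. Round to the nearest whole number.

N ≈ 242

Σ MᵢCᵢ = 0·73 + 73·51 + 108·60 + 142·34 = 0 + 3723 + 6480 + 4828 = 15031
Σ Rᵢ = 0 + 16 + 26 + 20 = 62
N̂ = 15031 / 62 ≈ 242.4 → 242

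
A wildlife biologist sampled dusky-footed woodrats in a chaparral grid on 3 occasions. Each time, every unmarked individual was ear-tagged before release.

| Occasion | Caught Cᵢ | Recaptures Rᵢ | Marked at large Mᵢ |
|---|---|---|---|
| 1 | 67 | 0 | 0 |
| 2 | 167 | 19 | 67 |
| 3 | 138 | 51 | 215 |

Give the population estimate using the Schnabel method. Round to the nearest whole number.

Σ MᵢCᵢ = 0·67 + 67·167 + 215·138 = 0 + 11189 + 29670 = 40859
Σ Rᵢ = 0 + 19 + 51 = 70
N̂ = 40859 / 70 ≈ 583.7 → 584

N ≈ 584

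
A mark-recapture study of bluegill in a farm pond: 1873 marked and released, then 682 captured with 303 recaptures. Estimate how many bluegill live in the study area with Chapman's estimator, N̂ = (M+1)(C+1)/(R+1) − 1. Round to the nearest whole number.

N̂ = (1873+1)(682+1)/(303+1) − 1 = 1874·683/304 − 1
= 1279942/304 − 1 ≈ 4210.3 − 1 ≈ 4209.3 → 4209

N ≈ 4209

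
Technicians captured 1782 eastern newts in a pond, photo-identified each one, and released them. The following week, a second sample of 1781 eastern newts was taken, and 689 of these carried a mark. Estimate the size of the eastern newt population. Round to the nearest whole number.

N ≈ 4606

N = (1782 × 1781) / 689 = 3173742 / 689 ≈ 4606.3 → 4606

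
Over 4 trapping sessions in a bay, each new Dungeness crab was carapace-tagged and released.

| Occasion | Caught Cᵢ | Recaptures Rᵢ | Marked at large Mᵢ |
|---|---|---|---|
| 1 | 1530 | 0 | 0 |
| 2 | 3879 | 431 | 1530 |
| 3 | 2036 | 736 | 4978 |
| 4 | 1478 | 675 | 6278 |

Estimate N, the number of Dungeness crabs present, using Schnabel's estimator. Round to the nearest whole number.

Σ MᵢCᵢ = 0·1530 + 1530·3879 + 4978·2036 + 6278·1478 = 0 + 5934870 + 10135208 + 9278884 = 25348962
Σ Rᵢ = 0 + 431 + 736 + 675 = 1842
N̂ = 25348962 / 1842 ≈ 13761.7 → 13762

N ≈ 13,762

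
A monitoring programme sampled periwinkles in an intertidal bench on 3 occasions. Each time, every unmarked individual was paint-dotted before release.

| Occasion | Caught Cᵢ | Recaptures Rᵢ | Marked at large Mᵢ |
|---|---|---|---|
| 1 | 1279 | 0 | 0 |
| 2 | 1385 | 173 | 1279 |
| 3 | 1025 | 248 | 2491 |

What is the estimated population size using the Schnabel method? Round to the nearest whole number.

Σ MᵢCᵢ = 0·1279 + 1279·1385 + 2491·1025 = 0 + 1771415 + 2553275 = 4324690
Σ Rᵢ = 0 + 173 + 248 = 421
N̂ = 4324690 / 421 ≈ 10272.4 → 10272

N ≈ 10,272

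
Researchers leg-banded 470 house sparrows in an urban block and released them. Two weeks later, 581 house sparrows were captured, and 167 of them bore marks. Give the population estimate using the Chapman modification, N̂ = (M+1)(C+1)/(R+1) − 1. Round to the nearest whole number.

N ≈ 1631

N̂ = (470+1)(581+1)/(167+1) − 1 = 471·582/168 − 1
= 274122/168 − 1 ≈ 1631.7 − 1 ≈ 1630.7 → 1631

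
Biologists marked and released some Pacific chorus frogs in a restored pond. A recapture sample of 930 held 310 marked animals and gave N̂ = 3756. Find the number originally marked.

M = 1252

From N = M·C/R: M = N·R / C = 3756·310 / 930 = 1164360 / 930 = 1252.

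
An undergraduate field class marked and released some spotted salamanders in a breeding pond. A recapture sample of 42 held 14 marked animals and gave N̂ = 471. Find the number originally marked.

From N = M·C/R: M = N·R / C = 471·14 / 42 = 6594 / 42 = 157.

M = 157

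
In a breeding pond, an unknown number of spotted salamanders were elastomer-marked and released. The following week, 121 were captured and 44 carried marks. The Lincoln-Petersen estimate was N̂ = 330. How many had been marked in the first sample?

From N = M·C/R: M = N·R / C = 330·44 / 121 = 14520 / 121 = 120.

M = 120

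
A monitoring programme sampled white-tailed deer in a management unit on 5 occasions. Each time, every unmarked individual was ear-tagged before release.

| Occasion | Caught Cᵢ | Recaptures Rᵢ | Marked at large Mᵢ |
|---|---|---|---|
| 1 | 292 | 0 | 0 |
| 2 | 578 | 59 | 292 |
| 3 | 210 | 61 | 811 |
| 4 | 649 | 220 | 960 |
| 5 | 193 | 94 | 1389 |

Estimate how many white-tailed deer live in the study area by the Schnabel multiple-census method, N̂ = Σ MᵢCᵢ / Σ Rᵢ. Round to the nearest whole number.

N ≈ 2835

Σ MᵢCᵢ = 0·292 + 292·578 + 811·210 + 960·649 + 1389·193 = 0 + 168776 + 170310 + 623040 + 268077 = 1230203
Σ Rᵢ = 0 + 59 + 61 + 220 + 94 = 434
N̂ = 1230203 / 434 ≈ 2834.6 → 2835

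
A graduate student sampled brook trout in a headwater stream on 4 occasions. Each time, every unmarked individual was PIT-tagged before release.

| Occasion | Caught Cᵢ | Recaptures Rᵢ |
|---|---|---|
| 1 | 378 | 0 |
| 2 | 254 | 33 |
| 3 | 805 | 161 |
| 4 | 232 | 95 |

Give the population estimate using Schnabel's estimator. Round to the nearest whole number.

Marked at large before each occasion: Mᵢ = Σⱼ<ᵢ (Cⱼ − Rⱼ) → M1=0, M2=378, M3=599, M4=1243
Σ MᵢCᵢ = 0·378 + 378·254 + 599·805 + 1243·232 = 0 + 96012 + 482195 + 288376 = 866583
Σ Rᵢ = 0 + 33 + 161 + 95 = 289
N̂ = 866583 / 289 ≈ 2998.6 → 2999

N ≈ 2999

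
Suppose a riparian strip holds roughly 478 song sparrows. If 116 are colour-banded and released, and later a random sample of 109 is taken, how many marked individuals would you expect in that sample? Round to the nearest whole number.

expected recaptures ≈ 26

The marked fraction of the population is 116/478, so in a sample of 109 expect C·(M/N) marked.
E[R] = 116 × 109 / 478 = 12644 / 478 ≈ 26.45 → 26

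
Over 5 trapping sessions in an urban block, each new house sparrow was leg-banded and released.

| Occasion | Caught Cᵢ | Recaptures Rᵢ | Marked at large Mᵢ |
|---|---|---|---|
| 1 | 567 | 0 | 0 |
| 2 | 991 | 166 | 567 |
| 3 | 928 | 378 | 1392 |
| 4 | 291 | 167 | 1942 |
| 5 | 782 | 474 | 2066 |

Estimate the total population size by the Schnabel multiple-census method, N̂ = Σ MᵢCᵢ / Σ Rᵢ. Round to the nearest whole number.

N ≈ 3405

Σ MᵢCᵢ = 0·567 + 567·991 + 1392·928 + 1942·291 + 2066·782 = 0 + 561897 + 1291776 + 565122 + 1615612 = 4034407
Σ Rᵢ = 0 + 166 + 378 + 167 + 474 = 1185
N̂ = 4034407 / 1185 ≈ 3404.6 → 3405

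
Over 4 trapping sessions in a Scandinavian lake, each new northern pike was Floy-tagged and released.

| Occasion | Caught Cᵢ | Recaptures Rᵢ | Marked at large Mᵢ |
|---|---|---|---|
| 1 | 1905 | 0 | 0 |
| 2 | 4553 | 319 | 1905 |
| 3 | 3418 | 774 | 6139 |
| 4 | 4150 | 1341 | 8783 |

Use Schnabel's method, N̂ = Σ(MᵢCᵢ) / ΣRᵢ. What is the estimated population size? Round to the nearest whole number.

N ≈ 27,159

Σ MᵢCᵢ = 0·1905 + 1905·4553 + 6139·3418 + 8783·4150 = 0 + 8673465 + 20983102 + 36449450 = 66106017
Σ Rᵢ = 0 + 319 + 774 + 1341 = 2434
N̂ = 66106017 / 2434 ≈ 27159.4 → 27159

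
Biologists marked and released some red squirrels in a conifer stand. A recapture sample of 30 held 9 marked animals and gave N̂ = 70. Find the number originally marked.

M = 21

From N = M·C/R: M = N·R / C = 70·9 / 30 = 630 / 30 = 21.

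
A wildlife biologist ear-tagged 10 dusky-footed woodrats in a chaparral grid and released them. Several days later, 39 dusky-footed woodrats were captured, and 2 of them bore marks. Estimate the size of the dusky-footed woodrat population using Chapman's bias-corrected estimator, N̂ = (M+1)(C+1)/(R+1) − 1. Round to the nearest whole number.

N ≈ 146

N̂ = (10+1)(39+1)/(2+1) − 1 = 11·40/3 − 1
= 440/3 − 1 ≈ 146.7 − 1 ≈ 145.7 → 146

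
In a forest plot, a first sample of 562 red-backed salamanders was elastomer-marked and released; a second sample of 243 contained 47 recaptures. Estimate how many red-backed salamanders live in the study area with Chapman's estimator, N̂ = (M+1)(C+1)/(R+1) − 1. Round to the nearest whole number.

N̂ = (562+1)(243+1)/(47+1) − 1 = 563·244/48 − 1
= 137372/48 − 1 ≈ 2861.9 − 1 ≈ 2860.9 → 2861

N ≈ 2861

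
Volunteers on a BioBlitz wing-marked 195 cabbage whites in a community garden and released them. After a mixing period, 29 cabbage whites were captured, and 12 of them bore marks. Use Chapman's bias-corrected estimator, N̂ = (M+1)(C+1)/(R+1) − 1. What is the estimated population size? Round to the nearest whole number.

N̂ = (195+1)(29+1)/(12+1) − 1 = 196·30/13 − 1
= 5880/13 − 1 ≈ 452.3 − 1 ≈ 451.3 → 451

N ≈ 451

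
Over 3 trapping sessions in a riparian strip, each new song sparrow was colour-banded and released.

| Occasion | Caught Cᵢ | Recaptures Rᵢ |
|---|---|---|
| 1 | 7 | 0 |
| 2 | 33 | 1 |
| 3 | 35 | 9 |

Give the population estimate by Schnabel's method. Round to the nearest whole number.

N ≈ 160

Marked at large before each occasion: Mᵢ = Σⱼ<ᵢ (Cⱼ − Rⱼ) → M1=0, M2=7, M3=39
Σ MᵢCᵢ = 0·7 + 7·33 + 39·35 = 0 + 231 + 1365 = 1596
Σ Rᵢ = 0 + 1 + 9 = 10
N̂ = 1596 / 10 ≈ 159.6 → 160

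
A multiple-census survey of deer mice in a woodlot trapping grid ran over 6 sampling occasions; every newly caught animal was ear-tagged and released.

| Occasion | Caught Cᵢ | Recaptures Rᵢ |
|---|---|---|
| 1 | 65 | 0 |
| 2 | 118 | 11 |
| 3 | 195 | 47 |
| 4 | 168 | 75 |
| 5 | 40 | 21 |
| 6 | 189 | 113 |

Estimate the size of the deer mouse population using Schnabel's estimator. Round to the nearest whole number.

Marked at large before each occasion: Mᵢ = Σⱼ<ᵢ (Cⱼ − Rⱼ) → M1=0, M2=65, M3=172, M4=320, M5=413, M6=432
Σ MᵢCᵢ = 0·65 + 65·118 + 172·195 + 320·168 + 413·40 + 432·189 = 0 + 7670 + 33540 + 53760 + 16520 + 81648 = 193138
Σ Rᵢ = 0 + 11 + 47 + 75 + 21 + 113 = 267
N̂ = 193138 / 267 ≈ 723.4 → 723

N ≈ 723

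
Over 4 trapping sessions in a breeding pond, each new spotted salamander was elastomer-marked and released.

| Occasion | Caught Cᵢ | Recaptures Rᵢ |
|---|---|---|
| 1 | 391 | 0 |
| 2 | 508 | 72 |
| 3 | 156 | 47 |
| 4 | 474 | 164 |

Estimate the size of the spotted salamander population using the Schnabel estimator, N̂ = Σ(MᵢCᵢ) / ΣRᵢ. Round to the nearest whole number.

N ≈ 2725

Marked at large before each occasion: Mᵢ = Σⱼ<ᵢ (Cⱼ − Rⱼ) → M1=0, M2=391, M3=827, M4=936
Σ MᵢCᵢ = 0·391 + 391·508 + 827·156 + 936·474 = 0 + 198628 + 129012 + 443664 = 771304
Σ Rᵢ = 0 + 72 + 47 + 164 = 283
N̂ = 771304 / 283 ≈ 2725.46 → 2725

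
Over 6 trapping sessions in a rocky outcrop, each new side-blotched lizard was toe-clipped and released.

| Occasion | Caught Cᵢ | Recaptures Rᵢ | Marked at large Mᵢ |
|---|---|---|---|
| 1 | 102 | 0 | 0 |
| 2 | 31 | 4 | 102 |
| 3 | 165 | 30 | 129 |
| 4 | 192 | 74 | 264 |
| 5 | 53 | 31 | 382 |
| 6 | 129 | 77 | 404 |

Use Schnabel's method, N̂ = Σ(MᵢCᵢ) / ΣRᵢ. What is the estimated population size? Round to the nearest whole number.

Σ MᵢCᵢ = 0·102 + 102·31 + 129·165 + 264·192 + 382·53 + 404·129 = 0 + 3162 + 21285 + 50688 + 20246 + 52116 = 147497
Σ Rᵢ = 0 + 4 + 30 + 74 + 31 + 77 = 216
N̂ = 147497 / 216 ≈ 682.9 → 683

N ≈ 683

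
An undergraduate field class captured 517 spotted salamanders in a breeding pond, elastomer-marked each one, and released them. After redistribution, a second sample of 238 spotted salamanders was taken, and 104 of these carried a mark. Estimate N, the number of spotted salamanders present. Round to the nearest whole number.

N = (517 × 238) / 104 = 123046 / 104 ≈ 1183.1 → 1183

N ≈ 1183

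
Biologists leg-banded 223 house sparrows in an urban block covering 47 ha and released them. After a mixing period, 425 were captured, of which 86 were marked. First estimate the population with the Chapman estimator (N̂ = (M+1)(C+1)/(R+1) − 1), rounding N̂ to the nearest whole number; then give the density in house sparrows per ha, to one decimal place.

N̂ = 224·426/87 − 1 = 95424/87 − 1 ≈ 1095.8 → 1096
Density = N̂ / area = 1096 / 47 ≈ 23.32 → 23.3 per ha

density ≈ 23.3 house sparrows per ha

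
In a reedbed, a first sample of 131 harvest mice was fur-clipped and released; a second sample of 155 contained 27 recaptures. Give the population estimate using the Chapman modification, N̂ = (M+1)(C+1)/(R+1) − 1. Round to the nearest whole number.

N ≈ 734

N̂ = (131+1)(155+1)/(27+1) − 1 = 132·156/28 − 1
= 20592/28 − 1 ≈ 735.4 − 1 ≈ 734.4 → 734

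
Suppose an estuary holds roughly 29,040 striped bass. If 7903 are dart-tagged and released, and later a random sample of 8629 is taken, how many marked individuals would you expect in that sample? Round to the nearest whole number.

The marked fraction of the population is 7903/29040, so in a sample of 8629 expect C·(M/N) marked.
E[R] = 7903 × 8629 / 29040 = 68194987 / 29040 ≈ 2348.3 → 2348

expected recaptures ≈ 2348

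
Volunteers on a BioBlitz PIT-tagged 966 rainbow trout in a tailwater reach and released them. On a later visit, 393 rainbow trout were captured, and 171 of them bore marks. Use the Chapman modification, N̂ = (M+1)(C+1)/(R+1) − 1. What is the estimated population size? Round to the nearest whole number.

N̂ = (966+1)(393+1)/(171+1) − 1 = 967·394/172 − 1
= 380998/172 − 1 ≈ 2215.1 − 1 ≈ 2214.1 → 2214

N ≈ 2214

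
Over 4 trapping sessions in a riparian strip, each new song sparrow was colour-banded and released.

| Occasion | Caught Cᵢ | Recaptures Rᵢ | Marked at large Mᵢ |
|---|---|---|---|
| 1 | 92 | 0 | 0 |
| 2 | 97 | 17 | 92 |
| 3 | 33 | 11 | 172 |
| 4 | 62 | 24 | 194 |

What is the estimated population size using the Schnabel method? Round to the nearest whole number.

Σ MᵢCᵢ = 0·92 + 92·97 + 172·33 + 194·62 = 0 + 8924 + 5676 + 12028 = 26628
Σ Rᵢ = 0 + 17 + 11 + 24 = 52
N̂ = 26628 / 52 ≈ 512.1 → 512

N ≈ 512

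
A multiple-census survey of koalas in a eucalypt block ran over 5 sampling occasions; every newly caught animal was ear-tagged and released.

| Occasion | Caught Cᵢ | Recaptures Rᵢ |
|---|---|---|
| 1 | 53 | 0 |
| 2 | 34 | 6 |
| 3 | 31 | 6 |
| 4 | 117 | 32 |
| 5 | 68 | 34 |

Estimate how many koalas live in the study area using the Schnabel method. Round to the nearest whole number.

N ≈ 381

Marked at large before each occasion: Mᵢ = Σⱼ<ᵢ (Cⱼ − Rⱼ) → M1=0, M2=53, M3=81, M4=106, M5=191
Σ MᵢCᵢ = 0·53 + 53·34 + 81·31 + 106·117 + 191·68 = 0 + 1802 + 2511 + 12402 + 12988 = 29703
Σ Rᵢ = 0 + 6 + 6 + 32 + 34 = 78
N̂ = 29703 / 78 ≈ 380.8 → 381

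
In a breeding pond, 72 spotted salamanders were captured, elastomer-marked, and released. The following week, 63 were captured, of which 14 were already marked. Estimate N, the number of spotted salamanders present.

N = (72 × 63) / 14 = 4536 / 14 = 324

N = 324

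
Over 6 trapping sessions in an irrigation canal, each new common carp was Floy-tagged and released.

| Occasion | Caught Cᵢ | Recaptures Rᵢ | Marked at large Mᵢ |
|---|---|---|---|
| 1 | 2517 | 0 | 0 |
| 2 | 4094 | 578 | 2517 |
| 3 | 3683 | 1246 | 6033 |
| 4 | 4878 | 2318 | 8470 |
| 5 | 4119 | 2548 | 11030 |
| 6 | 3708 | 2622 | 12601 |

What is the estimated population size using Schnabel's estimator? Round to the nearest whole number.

N ≈ 17,826

Σ MᵢCᵢ = 0·2517 + 2517·4094 + 6033·3683 + 8470·4878 + 11030·4119 + 12601·3708 = 0 + 10304598 + 22219539 + 41316660 + 45432570 + 46724508 = 165997875
Σ Rᵢ = 0 + 578 + 1246 + 2318 + 2548 + 2622 = 9312
N̂ = 165997875 / 9312 ≈ 17826.2 → 17826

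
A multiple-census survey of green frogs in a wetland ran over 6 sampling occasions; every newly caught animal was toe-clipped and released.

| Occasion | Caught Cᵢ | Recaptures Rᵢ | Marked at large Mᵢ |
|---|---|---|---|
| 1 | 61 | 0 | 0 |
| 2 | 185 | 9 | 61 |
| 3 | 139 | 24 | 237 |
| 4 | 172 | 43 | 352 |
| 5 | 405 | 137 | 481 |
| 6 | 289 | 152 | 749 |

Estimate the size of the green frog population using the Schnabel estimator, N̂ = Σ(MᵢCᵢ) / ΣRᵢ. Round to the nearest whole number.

Σ MᵢCᵢ = 0·61 + 61·185 + 237·139 + 352·172 + 481·405 + 749·289 = 0 + 11285 + 32943 + 60544 + 194805 + 216461 = 516038
Σ Rᵢ = 0 + 9 + 24 + 43 + 137 + 152 = 365
N̂ = 516038 / 365 ≈ 1413.8 → 1414

N ≈ 1414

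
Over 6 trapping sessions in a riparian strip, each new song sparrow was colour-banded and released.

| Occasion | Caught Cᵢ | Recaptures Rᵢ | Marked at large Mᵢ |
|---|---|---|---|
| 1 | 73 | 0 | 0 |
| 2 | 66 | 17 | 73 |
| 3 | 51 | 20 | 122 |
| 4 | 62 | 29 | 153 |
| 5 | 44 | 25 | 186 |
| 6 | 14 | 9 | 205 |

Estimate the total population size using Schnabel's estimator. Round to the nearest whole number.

Σ MᵢCᵢ = 0·73 + 73·66 + 122·51 + 153·62 + 186·44 + 205·14 = 0 + 4818 + 6222 + 9486 + 8184 + 2870 = 31580
Σ Rᵢ = 0 + 17 + 20 + 29 + 25 + 9 = 100
N̂ = 31580 / 100 ≈ 315.8 → 316

N ≈ 316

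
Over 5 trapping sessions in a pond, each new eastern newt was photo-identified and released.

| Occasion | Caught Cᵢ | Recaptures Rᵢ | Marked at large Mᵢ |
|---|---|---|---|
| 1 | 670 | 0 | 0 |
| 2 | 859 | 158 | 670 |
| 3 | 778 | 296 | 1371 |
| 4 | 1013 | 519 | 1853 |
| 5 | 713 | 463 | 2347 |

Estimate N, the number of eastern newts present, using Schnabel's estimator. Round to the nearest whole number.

Σ MᵢCᵢ = 0·670 + 670·859 + 1371·778 + 1853·1013 + 2347·713 = 0 + 575530 + 1066638 + 1877089 + 1673411 = 5192668
Σ Rᵢ = 0 + 158 + 296 + 519 + 463 = 1436
N̂ = 5192668 / 1436 ≈ 3616.1 → 3616

N ≈ 3616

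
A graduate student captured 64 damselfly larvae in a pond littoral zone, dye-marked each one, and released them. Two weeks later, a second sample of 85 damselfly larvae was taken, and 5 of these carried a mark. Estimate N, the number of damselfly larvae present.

N = 1088

The marked fraction in the recapture sample should equal the marked fraction in the population: 5/85 = 64/N.
N = (64 × 85) / 5 = 5440 / 5 = 1088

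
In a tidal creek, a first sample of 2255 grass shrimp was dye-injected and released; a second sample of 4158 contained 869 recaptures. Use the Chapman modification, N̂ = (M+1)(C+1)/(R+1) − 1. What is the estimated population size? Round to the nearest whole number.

N ≈ 10,784

N̂ = (2255+1)(4158+1)/(869+1) − 1 = 2256·4159/870 − 1
= 9382704/870 − 1 ≈ 10784.7 − 1 ≈ 10783.7 → 10784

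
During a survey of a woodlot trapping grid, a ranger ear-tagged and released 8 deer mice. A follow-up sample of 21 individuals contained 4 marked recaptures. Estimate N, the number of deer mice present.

N = 42

The marked fraction in the recapture sample should equal the marked fraction in the population: 4/21 = 8/N.
N = (8 × 21) / 4 = 168 / 4 = 42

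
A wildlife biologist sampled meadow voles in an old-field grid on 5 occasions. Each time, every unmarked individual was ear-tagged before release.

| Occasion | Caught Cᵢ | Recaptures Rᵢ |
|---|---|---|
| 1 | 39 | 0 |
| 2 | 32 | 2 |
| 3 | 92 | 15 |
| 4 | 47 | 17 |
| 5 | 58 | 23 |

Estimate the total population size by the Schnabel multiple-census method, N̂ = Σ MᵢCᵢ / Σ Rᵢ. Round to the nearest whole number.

Marked at large before each occasion: Mᵢ = Σⱼ<ᵢ (Cⱼ − Rⱼ) → M1=0, M2=39, M3=69, M4=146, M5=176
Σ MᵢCᵢ = 0·39 + 39·32 + 69·92 + 146·47 + 176·58 = 0 + 1248 + 6348 + 6862 + 10208 = 24666
Σ Rᵢ = 0 + 2 + 15 + 17 + 23 = 57
N̂ = 24666 / 57 ≈ 432.7 → 433

N ≈ 433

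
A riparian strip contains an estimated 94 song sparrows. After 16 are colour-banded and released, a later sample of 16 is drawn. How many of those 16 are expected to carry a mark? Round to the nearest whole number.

expected recaptures ≈ 3

Expected recaptures E[R] = M·C / N.
E[R] = 16 × 16 / 94 = 256 / 94 ≈ 2.7 → 3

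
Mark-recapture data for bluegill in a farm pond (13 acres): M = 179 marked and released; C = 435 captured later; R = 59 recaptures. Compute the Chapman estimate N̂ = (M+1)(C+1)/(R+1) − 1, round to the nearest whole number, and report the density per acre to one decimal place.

N̂ = 180·436/60 − 1 = 78480/60 − 1 = 1307
Density = N̂ / area = 1307 / 13 ≈ 100.54 → 100.5 per acre

density ≈ 100.5 bluegill per acre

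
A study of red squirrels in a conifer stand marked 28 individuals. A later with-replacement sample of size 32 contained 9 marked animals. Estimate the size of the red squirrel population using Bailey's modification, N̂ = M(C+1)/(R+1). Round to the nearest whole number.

N̂ = 28·(32+1)/(9+1) = 28·33/10 = 924/10 ≈ 92.4 → 92

N ≈ 92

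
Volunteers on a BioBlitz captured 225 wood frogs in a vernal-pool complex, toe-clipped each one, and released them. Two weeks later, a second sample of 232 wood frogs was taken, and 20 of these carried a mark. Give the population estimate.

N = (225 × 232) / 20 = 52200 / 20 = 2610

N = 2610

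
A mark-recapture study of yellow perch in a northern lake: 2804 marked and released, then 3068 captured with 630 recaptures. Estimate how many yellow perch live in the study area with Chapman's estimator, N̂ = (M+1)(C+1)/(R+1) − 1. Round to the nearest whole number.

N ≈ 13,642

N̂ = (2804+1)(3068+1)/(630+1) − 1 = 2805·3069/631 − 1
= 8608545/631 − 1 ≈ 13642.7 − 1 ≈ 13641.7 → 13642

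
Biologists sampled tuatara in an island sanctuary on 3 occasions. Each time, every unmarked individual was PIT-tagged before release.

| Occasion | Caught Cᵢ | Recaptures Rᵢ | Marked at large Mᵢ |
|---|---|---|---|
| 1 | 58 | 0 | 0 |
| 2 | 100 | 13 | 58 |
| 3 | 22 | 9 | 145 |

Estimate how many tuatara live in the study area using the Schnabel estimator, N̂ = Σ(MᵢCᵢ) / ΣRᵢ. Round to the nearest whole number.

N ≈ 409

Σ MᵢCᵢ = 0·58 + 58·100 + 145·22 = 0 + 5800 + 3190 = 8990
Σ Rᵢ = 0 + 13 + 9 = 22
N̂ = 8990 / 22 ≈ 408.6 → 409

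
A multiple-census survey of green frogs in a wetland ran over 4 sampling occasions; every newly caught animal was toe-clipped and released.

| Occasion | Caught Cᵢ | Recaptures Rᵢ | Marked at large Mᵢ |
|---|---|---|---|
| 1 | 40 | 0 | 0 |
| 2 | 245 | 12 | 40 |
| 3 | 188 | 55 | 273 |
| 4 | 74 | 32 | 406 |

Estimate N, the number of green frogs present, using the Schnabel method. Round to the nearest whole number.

Σ MᵢCᵢ = 0·40 + 40·245 + 273·188 + 406·74 = 0 + 9800 + 51324 + 30044 = 91168
Σ Rᵢ = 0 + 12 + 55 + 32 = 99
N̂ = 91168 / 99 ≈ 920.9 → 921

N ≈ 921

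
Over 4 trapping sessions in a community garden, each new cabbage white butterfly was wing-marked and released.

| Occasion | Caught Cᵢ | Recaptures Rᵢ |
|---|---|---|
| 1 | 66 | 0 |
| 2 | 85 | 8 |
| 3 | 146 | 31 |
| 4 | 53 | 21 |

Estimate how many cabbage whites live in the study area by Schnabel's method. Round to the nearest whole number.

N ≈ 669

Marked at large before each occasion: Mᵢ = Σⱼ<ᵢ (Cⱼ − Rⱼ) → M1=0, M2=66, M3=143, M4=258
Σ MᵢCᵢ = 0·66 + 66·85 + 143·146 + 258·53 = 0 + 5610 + 20878 + 13674 = 40162
Σ Rᵢ = 0 + 8 + 31 + 21 = 60
N̂ = 40162 / 60 ≈ 669.4 → 669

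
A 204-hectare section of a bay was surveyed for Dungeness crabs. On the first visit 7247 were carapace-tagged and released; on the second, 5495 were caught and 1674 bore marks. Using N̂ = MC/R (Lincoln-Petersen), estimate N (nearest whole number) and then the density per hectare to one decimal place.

N̂ = 7247·5495/1674 = 39822265/1674 ≈ 23788.7 → 23789
Density = N̂ / area = 23789 / 204 ≈ 116.61 → 116.6 per hectare

density ≈ 116.6 Dungeness crabs per hectare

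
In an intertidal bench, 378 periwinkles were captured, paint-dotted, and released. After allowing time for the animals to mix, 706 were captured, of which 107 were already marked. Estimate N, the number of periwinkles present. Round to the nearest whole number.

The marked fraction in the recapture sample should equal the marked fraction in the population: 107/706 = 378/N.
N = (378 × 706) / 107 = 266868 / 107 ≈ 2494.1 → 2494

N ≈ 2494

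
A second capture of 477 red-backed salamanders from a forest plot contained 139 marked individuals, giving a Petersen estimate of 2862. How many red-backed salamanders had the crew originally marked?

M = 834

From N = M·C/R: M = N·R / C = 2862·139 / 477 = 397818 / 477 = 834.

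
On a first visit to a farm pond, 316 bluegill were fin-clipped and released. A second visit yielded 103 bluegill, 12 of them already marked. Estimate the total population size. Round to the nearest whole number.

N ≈ 2712

If marked individuals mix randomly, R/C ≈ M/N, giving N ≈ M·C/R.
N = (316 × 103) / 12 = 32548 / 12 ≈ 2712.3 → 2712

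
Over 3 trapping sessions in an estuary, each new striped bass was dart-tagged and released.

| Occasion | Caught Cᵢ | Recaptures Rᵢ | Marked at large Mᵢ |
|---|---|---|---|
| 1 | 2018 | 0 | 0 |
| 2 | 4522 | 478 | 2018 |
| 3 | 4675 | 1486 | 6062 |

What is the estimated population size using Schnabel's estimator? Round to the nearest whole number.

Σ MᵢCᵢ = 0·2018 + 2018·4522 + 6062·4675 = 0 + 9125396 + 28339850 = 37465246
Σ Rᵢ = 0 + 478 + 1486 = 1964
N̂ = 37465246 / 1964 ≈ 19076.0 → 19076

N ≈ 19,076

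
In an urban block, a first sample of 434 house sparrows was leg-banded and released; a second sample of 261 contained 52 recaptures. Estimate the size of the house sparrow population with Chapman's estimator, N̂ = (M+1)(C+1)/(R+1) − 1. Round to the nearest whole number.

N ≈ 2149

N̂ = (434+1)(261+1)/(52+1) − 1 = 435·262/53 − 1
= 113970/53 − 1 ≈ 2150.4 − 1 ≈ 2149.4 → 2149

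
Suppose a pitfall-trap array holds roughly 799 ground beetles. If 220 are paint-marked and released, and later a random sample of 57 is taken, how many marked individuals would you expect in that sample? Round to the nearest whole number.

expected recaptures ≈ 16

The marked fraction of the population is 220/799, so in a sample of 57 expect C·(M/N) marked.
E[R] = 220 × 57 / 799 = 12540 / 799 ≈ 15.7 → 16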